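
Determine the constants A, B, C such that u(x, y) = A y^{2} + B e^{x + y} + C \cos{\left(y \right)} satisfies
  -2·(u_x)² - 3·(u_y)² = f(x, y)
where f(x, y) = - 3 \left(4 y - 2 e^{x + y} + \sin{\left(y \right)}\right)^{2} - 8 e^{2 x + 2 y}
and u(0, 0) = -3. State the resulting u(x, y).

Answer: u(x, y) = 2 y^{2} - 2 e^{x + y} - \cos{\left(y \right)}

Derivation:
Substitute the ansatz u = A y^{2} + B e^{x + y} + C \cos{\left(y \right)} into the left-hand side.
Derivatives of the ansatz:
  u_x = B e^{x} e^{y}
  u_y = 2 A y + B e^{x} e^{y} - C \sin{\left(y \right)}
Term by term:
  -2·(u_x)² = - 2 B^{2} e^{2 x} e^{2 y}
  -3·(u_y)² = - 12 A^{2} y^{2} - 12 A B y e^{x} e^{y} + 12 A C y \sin{\left(y \right)} - 3 B^{2} e^{2 x} e^{2 y} + 6 B C e^{x} e^{y} \sin{\left(y \right)} - 3 C^{2} \sin^{2}{\left(y \right)}
So the left-hand side equals
  - 12 A^{2} y^{2} - 12 A B y e^{x} e^{y} + 12 A C y \sin{\left(y \right)} - 5 B^{2} e^{2 x} e^{2 y} + 6 B C e^{x} e^{y} \sin{\left(y \right)} - 3 C^{2} \sin^{2}{\left(y \right)}
This must equal f(x, y) identically; expanded, f = - 48 y^{2} + 48 y e^{x} e^{y} - 24 y \sin{\left(y \right)} - 20 e^{2 x} e^{2 y} + 12 e^{x} e^{y} \sin{\left(y \right)} - 3 \sin^{2}{\left(y \right)}.
Matching coefficients of the independent functions:
  [y^{2}]:  - 12 A^{2} = -48
  [y \sin{\left(y \right)}]:  12 A C = -24
  [e^{2 x} e^{2 y}]:  - 5 B^{2} = -20
  [y e^{x} e^{y}]:  - 12 A B = 48
  [e^{x} e^{y} \sin{\left(y \right)}]:  6 B C = 12
  [\sin^{2}{\left(y \right)}]:  - 3 C^{2} = -3
These equations allow (A, B, C) = (-2, 2, 1) or (2, -2, -1).
Impose the point condition(s):
  u(0, 0) = -3  ⟹  B + C = -3
Only A = 2, B = -2, C = -1 satisfies everything.
Hence u(x, y) = 2 y^{2} - 2 e^{x + y} - \cos{\left(y \right)}.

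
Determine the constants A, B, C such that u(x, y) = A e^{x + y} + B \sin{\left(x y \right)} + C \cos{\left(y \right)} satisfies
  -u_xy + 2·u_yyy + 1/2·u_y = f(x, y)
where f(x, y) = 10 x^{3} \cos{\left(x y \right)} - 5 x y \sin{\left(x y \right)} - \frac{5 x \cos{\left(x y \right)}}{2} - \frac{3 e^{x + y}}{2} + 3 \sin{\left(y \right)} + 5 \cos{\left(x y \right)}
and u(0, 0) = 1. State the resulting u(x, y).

Substitute the ansatz u = A e^{x + y} + B \sin{\left(x y \right)} + C \cos{\left(y \right)} into the left-hand side.
Derivatives of the ansatz:
  u_xy = A e^{x} e^{y} - B x y \sin{\left(x y \right)} + B \cos{\left(x y \right)}
  u_yyy = A e^{x} e^{y} - B x^{3} \cos{\left(x y \right)} + C \sin{\left(y \right)}
  u_y = A e^{x} e^{y} + B x \cos{\left(x y \right)} - C \sin{\left(y \right)}
Term by term:
  -u_xy = - A e^{x} e^{y} + B x y \sin{\left(x y \right)} - B \cos{\left(x y \right)}
  2·u_yyy = 2 A e^{x} e^{y} - 2 B x^{3} \cos{\left(x y \right)} + 2 C \sin{\left(y \right)}
  1/2·u_y = \frac{A e^{x} e^{y}}{2} + \frac{B x \cos{\left(x y \right)}}{2} - \frac{C \sin{\left(y \right)}}{2}
So the left-hand side equals
  \frac{3 A e^{x} e^{y}}{2} - 2 B x^{3} \cos{\left(x y \right)} + B x y \sin{\left(x y \right)} + \frac{B x \cos{\left(x y \right)}}{2} - B \cos{\left(x y \right)} + \frac{3 C \sin{\left(y \right)}}{2}
This must equal f(x, y) identically; expanded, f = 10 x^{3} \cos{\left(x y \right)} - 5 x y \sin{\left(x y \right)} - \frac{5 x \cos{\left(x y \right)}}{2} - \frac{3 e^{x} e^{y}}{2} + 3 \sin{\left(y \right)} + 5 \cos{\left(x y \right)}.
Matching coefficients of the independent functions:
  [x \cos{\left(x y \right)}]:  \frac{B}{2} = - \frac{5}{2}
  [x^{3} \cos{\left(x y \right)}]:  - 2 B = 10
  [e^{x} e^{y}]:  \frac{3 A}{2} = - \frac{3}{2}
  [x y \sin{\left(x y \right)}]:  B = -5
  [\sin{\left(y \right)}]:  \frac{3 C}{2} = 3
  [\cos{\left(x y \right)}]:  - B = 5
Solving: A = -1, B = -5, C = 2.
Check against the point condition:
  u(0, 0) = 1  ⟹  A + C = 1  ✓
Hence u(x, y) = - e^{x + y} - 5 \sin{\left(x y \right)} + 2 \cos{\left(y \right)}.

Answer: u(x, y) = - e^{x + y} - 5 \sin{\left(x y \right)} + 2 \cos{\left(y \right)}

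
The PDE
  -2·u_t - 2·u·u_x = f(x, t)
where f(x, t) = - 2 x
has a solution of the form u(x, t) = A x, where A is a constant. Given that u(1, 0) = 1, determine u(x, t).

Substitute the ansatz u = A x into the left-hand side.
Derivatives of the ansatz:
  u_t = 0
  u_x = A
Term by term:
  -2·u_t = 0
  -2·u·u_x = - 2 A^{2} x
So the left-hand side equals
  - 2 A^{2} x
This must equal f(x, t) = - 2 x identically.
Matching coefficients of the independent functions:
  [x]:  - 2 A^{2} = -2
These equations allow (A) = (-1) or (1).
Impose the point condition(s):
  u(1, 0) = 1  ⟹  A = 1
Only A = 1 satisfies everything.
Hence u(x, t) = x.

Answer: u(x, t) = x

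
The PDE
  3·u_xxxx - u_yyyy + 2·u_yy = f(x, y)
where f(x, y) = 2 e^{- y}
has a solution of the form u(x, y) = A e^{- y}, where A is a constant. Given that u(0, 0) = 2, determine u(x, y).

Substitute the ansatz u = A e^{- y} into the left-hand side.
Derivatives of the ansatz:
  u_xxxx = 0
  u_yyyy = A e^{- y}
  u_yy = A e^{- y}
Term by term:
  3·u_xxxx = 0
  -u_yyyy = - A e^{- y}
  2·u_yy = 2 A e^{- y}
So the left-hand side equals
  A e^{- y}
This must equal f(x, y) = 2 e^{- y} identically.
Matching coefficients of the independent functions:
  [e^{- y}]:  A = 2
Solving: A = 2.
Check against the point condition:
  u(0, 0) = 2  ⟹  A = 2  ✓
Hence u(x, y) = 2 e^{- y}.

Answer: u(x, y) = 2 e^{- y}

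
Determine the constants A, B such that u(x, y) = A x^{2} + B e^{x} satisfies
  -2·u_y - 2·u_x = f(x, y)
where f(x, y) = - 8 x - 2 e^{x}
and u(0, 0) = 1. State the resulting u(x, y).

Substitute the ansatz u = A x^{2} + B e^{x} into the left-hand side.
Derivatives of the ansatz:
  u_y = 0
  u_x = 2 A x + B e^{x}
Term by term:
  -2·u_y = 0
  -2·u_x = - 4 A x - 2 B e^{x}
So the left-hand side equals
  - 4 A x - 2 B e^{x}
This must equal f(x, y) = - 8 x - 2 e^{x} identically.
Matching coefficients of the independent functions:
  [x]:  - 4 A = -8
  [e^{x}]:  - 2 B = -2
Solving: A = 2, B = 1.
Check against the point condition:
  u(0, 0) = 1  ⟹  B = 1  ✓
Hence u(x, y) = 2 x^{2} + e^{x}.

Answer: u(x, y) = 2 x^{2} + e^{x}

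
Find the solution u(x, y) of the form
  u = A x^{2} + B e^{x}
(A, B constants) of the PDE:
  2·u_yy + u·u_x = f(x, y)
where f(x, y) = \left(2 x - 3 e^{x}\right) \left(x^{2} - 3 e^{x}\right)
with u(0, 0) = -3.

Substitute the ansatz u = A x^{2} + B e^{x} into the left-hand side.
Derivatives of the ansatz:
  u_yy = 0
  u_x = 2 A x + B e^{x}
Term by term:
  2·u_yy = 0
  u·u_x = 2 A^{2} x^{3} + A B x^{2} e^{x} + 2 A B x e^{x} + B^{2} e^{2 x}
So the left-hand side equals
  2 A^{2} x^{3} + A B x^{2} e^{x} + 2 A B x e^{x} + B^{2} e^{2 x}
This must equal f(x, y) identically; expanded, f = 2 x^{3} - 3 x^{2} e^{x} - 6 x e^{x} + 9 e^{2 x}.
Matching coefficients of the independent functions:
  [x^{3}]:  2 A^{2} = 2
  [x e^{x}]:  2 A B = -6
  [x^{2} e^{x}]:  A B = -3
  [e^{2 x}]:  B^{2} = 9
These equations allow (A, B) = (-1, 3) or (1, -3).
Impose the point condition(s):
  u(0, 0) = -3  ⟹  B = -3
Only A = 1, B = -3 satisfies everything.
Hence u(x, y) = x^{2} - 3 e^{x}.

Answer: u(x, y) = x^{2} - 3 e^{x}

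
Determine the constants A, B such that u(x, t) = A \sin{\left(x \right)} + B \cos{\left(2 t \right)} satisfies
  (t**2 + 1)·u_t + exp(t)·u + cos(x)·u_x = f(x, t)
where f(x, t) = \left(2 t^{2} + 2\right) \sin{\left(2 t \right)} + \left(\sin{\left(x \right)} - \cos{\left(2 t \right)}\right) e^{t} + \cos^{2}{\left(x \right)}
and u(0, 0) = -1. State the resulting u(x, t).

Answer: u(x, t) = \sin{\left(x \right)} - \cos{\left(2 t \right)}

Derivation:
Substitute the ansatz u = A \sin{\left(x \right)} + B \cos{\left(2 t \right)} into the left-hand side.
Derivatives of the ansatz:
  u_t = - 2 B \sin{\left(2 t \right)}
  u_x = A \cos{\left(x \right)}
Term by term:
  (t**2 + 1)·u_t = - 2 B t^{2} \sin{\left(2 t \right)} - 2 B \sin{\left(2 t \right)}
  exp(t)·u = A e^{t} \sin{\left(x \right)} + B e^{t} \cos{\left(2 t \right)}
  cos(x)·u_x = A \cos^{2}{\left(x \right)}
So the left-hand side equals
  A e^{t} \sin{\left(x \right)} + A \cos^{2}{\left(x \right)} - 2 B t^{2} \sin{\left(2 t \right)} + B e^{t} \cos{\left(2 t \right)} - 2 B \sin{\left(2 t \right)}
This must equal f(x, t) identically; expanded, f = 2 t^{2} \sin{\left(2 t \right)} + e^{t} \sin{\left(x \right)} - e^{t} \cos{\left(2 t \right)} + 2 \sin{\left(2 t \right)} + \cos^{2}{\left(x \right)}.
Matching coefficients of the independent functions:
  [t^{2} \sin{\left(2 t \right)}, \sin{\left(2 t \right)}]:  - 2 B = 2
  [e^{t} \sin{\left(x \right)}, \cos^{2}{\left(x \right)}]:  A = 1
  [e^{t} \cos{\left(2 t \right)}]:  B = -1
Solving: A = 1, B = -1.
Check against the point condition:
  u(0, 0) = -1  ⟹  B = -1  ✓
Hence u(x, t) = \sin{\left(x \right)} - \cos{\left(2 t \right)}.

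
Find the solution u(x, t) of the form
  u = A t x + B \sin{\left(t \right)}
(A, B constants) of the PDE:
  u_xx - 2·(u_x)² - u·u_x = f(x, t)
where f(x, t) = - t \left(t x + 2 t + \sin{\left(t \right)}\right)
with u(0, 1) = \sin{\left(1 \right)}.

Substitute the ansatz u = A t x + B \sin{\left(t \right)} into the left-hand side.
Derivatives of the ansatz:
  u_xx = 0
  u_x = A t
Term by term:
  u_xx = 0
  -2·(u_x)² = - 2 A^{2} t^{2}
  -u·u_x = - A^{2} t^{2} x - A B t \sin{\left(t \right)}
So the left-hand side equals
  - A^{2} t^{2} x - 2 A^{2} t^{2} - A B t \sin{\left(t \right)}
This must equal f(x, t) identically; expanded, f = - t^{2} x - 2 t^{2} - t \sin{\left(t \right)}.
Matching coefficients of the independent functions:
  [t^{2}]:  - 2 A^{2} = -2
  [t \sin{\left(t \right)}]:  - A B = -1
  [t^{2} x]:  - A^{2} = -1
These equations allow (A, B) = (-1, -1) or (1, 1).
Impose the point condition(s):
  u(0, 1) = \sin{\left(1 \right)}  ⟹  B \sin{\left(1 \right)} = \sin{\left(1 \right)}
Only A = 1, B = 1 satisfies everything.
Hence u(x, t) = t x + \sin{\left(t \right)}.

Answer: u(x, t) = t x + \sin{\left(t \right)}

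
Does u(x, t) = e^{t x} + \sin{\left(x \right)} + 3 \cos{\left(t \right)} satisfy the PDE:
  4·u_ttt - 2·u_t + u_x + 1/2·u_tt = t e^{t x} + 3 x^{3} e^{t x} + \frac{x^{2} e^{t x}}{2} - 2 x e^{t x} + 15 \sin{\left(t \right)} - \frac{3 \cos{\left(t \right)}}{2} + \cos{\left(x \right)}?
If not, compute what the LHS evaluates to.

Evaluate each term of the left-hand side for u = e^{t x} + \sin{\left(x \right)} + 3 \cos{\left(t \right)}.
Derivatives:
  u_ttt = x^{3} e^{t x} + 3 \sin{\left(t \right)}
  u_t = x e^{t x} - 3 \sin{\left(t \right)}
  u_x = t e^{t x} + \cos{\left(x \right)}
  u_tt = x^{2} e^{t x} - 3 \cos{\left(t \right)}
Terms:
  4·u_ttt = 4 x^{3} e^{t x} + 12 \sin{\left(t \right)}
  -2·u_t = - 2 x e^{t x} + 6 \sin{\left(t \right)}
  u_x = t e^{t x} + \cos{\left(x \right)}
  1/2·u_tt = \frac{x^{2} e^{t x}}{2} - \frac{3 \cos{\left(t \right)}}{2}
Sum: LHS = t e^{t x} + 4 x^{3} e^{t x} + \frac{x^{2} e^{t x}}{2} - 2 x e^{t x} + 18 \sin{\left(t \right)} - \frac{3 \cos{\left(t \right)}}{2} + \cos{\left(x \right)}
Given right-hand side: t e^{t x} + 3 x^{3} e^{t x} + \frac{x^{2} e^{t x}}{2} - 2 x e^{t x} + 15 \sin{\left(t \right)} - \frac{3 \cos{\left(t \right)}}{2} + \cos{\left(x \right)}. Difference LHS − RHS = x^{3} e^{t x} + 3 \sin{\left(t \right)} ≠ 0, so u is not a solution.

Answer: No, the LHS evaluates to t e^{t x} + 4 x^{3} e^{t x} + \frac{x^{2} e^{t x}}{2} - 2 x e^{t x} + 18 \sin{\left(t \right)} - \frac{3 \cos{\left(t \right)}}{2} + \cos{\left(x \right)}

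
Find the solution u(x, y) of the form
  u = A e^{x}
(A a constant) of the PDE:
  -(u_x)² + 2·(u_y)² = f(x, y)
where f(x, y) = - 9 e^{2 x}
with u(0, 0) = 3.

Substitute the ansatz u = A e^{x} into the left-hand side.
Derivatives of the ansatz:
  u_x = A e^{x}
  u_y = 0
Term by term:
  -(u_x)² = - A^{2} e^{2 x}
  2·(u_y)² = 0
So the left-hand side equals
  - A^{2} e^{2 x}
This must equal f(x, y) = - 9 e^{2 x} identically.
Matching coefficients of the independent functions:
  [e^{2 x}]:  - A^{2} = -9
These equations allow (A) = (-3) or (3).
Impose the point condition(s):
  u(0, 0) = 3  ⟹  A = 3
Only A = 3 satisfies everything.
Hence u(x, y) = 3 e^{x}.

Answer: u(x, y) = 3 e^{x}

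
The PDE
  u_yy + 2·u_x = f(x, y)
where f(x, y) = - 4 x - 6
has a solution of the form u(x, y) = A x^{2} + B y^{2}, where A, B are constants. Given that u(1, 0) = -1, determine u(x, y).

Substitute the ansatz u = A x^{2} + B y^{2} into the left-hand side.
Derivatives of the ansatz:
  u_yy = 2 B
  u_x = 2 A x
Term by term:
  u_yy = 2 B
  2·u_x = 4 A x
So the left-hand side equals
  4 A x + 2 B
This must equal f(x, y) = - 4 x - 6 identically.
Matching coefficients of the independent functions:
  [constant term]:  2 B = -6
  [x]:  4 A = -4
Solving: A = -1, B = -3.
Check against the point condition:
  u(1, 0) = -1  ⟹  A = -1  ✓
Hence u(x, y) = - x^{2} - 3 y^{2}.

Answer: u(x, y) = - x^{2} - 3 y^{2}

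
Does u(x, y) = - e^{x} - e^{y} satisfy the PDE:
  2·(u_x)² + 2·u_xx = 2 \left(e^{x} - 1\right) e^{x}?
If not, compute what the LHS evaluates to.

Evaluate each term of the left-hand side for u = - e^{x} - e^{y}.
Derivatives:
  u_x = - e^{x}
  u_xx = - e^{x}
Terms:
  2·(u_x)² = 2 e^{2 x}
  2·u_xx = - 2 e^{x}
Sum: LHS = 2 \left(e^{x} - 1\right) e^{x}
This is exactly the given right-hand side, so u is a solution.

Answer: Yes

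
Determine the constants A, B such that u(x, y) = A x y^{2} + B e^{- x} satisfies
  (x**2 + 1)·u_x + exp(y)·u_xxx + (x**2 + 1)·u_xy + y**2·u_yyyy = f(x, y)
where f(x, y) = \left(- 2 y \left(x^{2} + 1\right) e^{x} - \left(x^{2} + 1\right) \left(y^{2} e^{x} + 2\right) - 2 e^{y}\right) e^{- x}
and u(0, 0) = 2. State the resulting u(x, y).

Substitute the ansatz u = A x y^{2} + B e^{- x} into the left-hand side.
Derivatives of the ansatz:
  u_x = A y^{2} - B e^{- x}
  u_xxx = - B e^{- x}
  u_xy = 2 A y
  u_yyyy = 0
Term by term:
  (x**2 + 1)·u_x = A x^{2} y^{2} + A y^{2} - B x^{2} e^{- x} - B e^{- x}
  exp(y)·u_xxx = - B e^{- x} e^{y}
  (x**2 + 1)·u_xy = 2 A x^{2} y + 2 A y
  y**2·u_yyyy = 0
So the left-hand side equals
  A x^{2} y^{2} + 2 A x^{2} y + A y^{2} + 2 A y - B x^{2} e^{- x} - B e^{- x} e^{y} - B e^{- x}
This must equal f(x, y) identically; expanded, f = - x^{2} y^{2} - 2 x^{2} y - 2 x^{2} e^{- x} - y^{2} - 2 y - 2 e^{- x} e^{y} - 2 e^{- x}.
Matching coefficients of the independent functions:
  [y, x^{2} y]:  2 A = -2
  [y^{2}, x^{2} y^{2}]:  A = -1
  [x^{2} e^{- x}, e^{- x} e^{y}, e^{- x}]:  - B = -2
Solving: A = -1, B = 2.
Check against the point condition:
  u(0, 0) = 2  ⟹  B = 2  ✓
Hence u(x, y) = - x y^{2} + 2 e^{- x}.

Answer: u(x, y) = - x y^{2} + 2 e^{- x}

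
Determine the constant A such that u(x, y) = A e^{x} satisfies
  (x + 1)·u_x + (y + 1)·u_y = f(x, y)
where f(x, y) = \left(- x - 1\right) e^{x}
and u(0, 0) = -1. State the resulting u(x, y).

Substitute the ansatz u = A e^{x} into the left-hand side.
Derivatives of the ansatz:
  u_x = A e^{x}
  u_y = 0
Term by term:
  (x + 1)·u_x = A x e^{x} + A e^{x}
  (y + 1)·u_y = 0
So the left-hand side equals
  A x e^{x} + A e^{x}
This must equal f(x, y) identically; expanded, f = - x e^{x} - e^{x}.
Matching coefficients of the independent functions:
  [x e^{x}, e^{x}]:  A = -1
Solving: A = -1.
Check against the point condition:
  u(0, 0) = -1  ⟹  A = -1  ✓
Hence u(x, y) = - e^{x}.

Answer: u(x, y) = - e^{x}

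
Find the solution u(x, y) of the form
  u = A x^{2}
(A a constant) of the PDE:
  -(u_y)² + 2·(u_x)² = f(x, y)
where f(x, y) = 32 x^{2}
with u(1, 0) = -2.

Answer: u(x, y) = - 2 x^{2}

Derivation:
Substitute the ansatz u = A x^{2} into the left-hand side.
Derivatives of the ansatz:
  u_y = 0
  u_x = 2 A x
Term by term:
  -(u_y)² = 0
  2·(u_x)² = 8 A^{2} x^{2}
So the left-hand side equals
  8 A^{2} x^{2}
This must equal f(x, y) = 32 x^{2} identically.
Matching coefficients of the independent functions:
  [x^{2}]:  8 A^{2} = 32
These equations allow (A) = (-2) or (2).
Impose the point condition(s):
  u(1, 0) = -2  ⟹  A = -2
Only A = -2 satisfies everything.
Hence u(x, y) = - 2 x^{2}.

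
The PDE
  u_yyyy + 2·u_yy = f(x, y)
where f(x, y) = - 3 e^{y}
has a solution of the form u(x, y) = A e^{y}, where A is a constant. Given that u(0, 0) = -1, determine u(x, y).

Substitute the ansatz u = A e^{y} into the left-hand side.
Derivatives of the ansatz:
  u_yyyy = A e^{y}
  u_yy = A e^{y}
Term by term:
  u_yyyy = A e^{y}
  2·u_yy = 2 A e^{y}
So the left-hand side equals
  3 A e^{y}
This must equal f(x, y) = - 3 e^{y} identically.
Matching coefficients of the independent functions:
  [e^{y}]:  3 A = -3
Solving: A = -1.
Check against the point condition:
  u(0, 0) = -1  ⟹  A = -1  ✓
Hence u(x, y) = - e^{y}.

Answer: u(x, y) = - e^{y}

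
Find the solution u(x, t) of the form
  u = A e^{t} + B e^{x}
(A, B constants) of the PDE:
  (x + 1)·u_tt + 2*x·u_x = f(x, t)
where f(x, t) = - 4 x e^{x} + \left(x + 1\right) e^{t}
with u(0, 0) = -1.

Answer: u(x, t) = e^{t} - 2 e^{x}

Derivation:
Substitute the ansatz u = A e^{t} + B e^{x} into the left-hand side.
Derivatives of the ansatz:
  u_tt = A e^{t}
  u_x = B e^{x}
Term by term:
  (x + 1)·u_tt = A x e^{t} + A e^{t}
  2*x·u_x = 2 B x e^{x}
So the left-hand side equals
  A x e^{t} + A e^{t} + 2 B x e^{x}
This must equal f(x, t) identically; expanded, f = x e^{t} - 4 x e^{x} + e^{t}.
Matching coefficients of the independent functions:
  [x e^{t}, e^{t}]:  A = 1
  [x e^{x}]:  2 B = -4
Solving: A = 1, B = -2.
Check against the point condition:
  u(0, 0) = -1  ⟹  A + B = -1  ✓
Hence u(x, t) = e^{t} - 2 e^{x}.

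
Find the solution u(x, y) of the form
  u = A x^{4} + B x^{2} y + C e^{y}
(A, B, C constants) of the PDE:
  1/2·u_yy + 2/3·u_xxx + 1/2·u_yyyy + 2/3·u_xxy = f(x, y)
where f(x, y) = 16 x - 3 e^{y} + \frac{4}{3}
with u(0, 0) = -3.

Answer: u(x, y) = x^{4} + x^{2} y - 3 e^{y}

Derivation:
Substitute the ansatz u = A x^{4} + B x^{2} y + C e^{y} into the left-hand side.
Derivatives of the ansatz:
  u_yy = C e^{y}
  u_xxx = 24 A x
  u_yyyy = C e^{y}
  u_xxy = 2 B
Term by term:
  1/2·u_yy = \frac{C e^{y}}{2}
  2/3·u_xxx = 16 A x
  1/2·u_yyyy = \frac{C e^{y}}{2}
  2/3·u_xxy = \frac{4 B}{3}
So the left-hand side equals
  16 A x + \frac{4 B}{3} + C e^{y}
This must equal f(x, y) = 16 x - 3 e^{y} + \frac{4}{3} identically.
Matching coefficients of the independent functions:
  [constant term]:  \frac{4 B}{3} = \frac{4}{3}
  [x]:  16 A = 16
  [e^{y}]:  C = -3
Solving: A = 1, B = 1, C = -3.
Check against the point condition:
  u(0, 0) = -3  ⟹  C = -3  ✓
Hence u(x, y) = x^{4} + x^{2} y - 3 e^{y}.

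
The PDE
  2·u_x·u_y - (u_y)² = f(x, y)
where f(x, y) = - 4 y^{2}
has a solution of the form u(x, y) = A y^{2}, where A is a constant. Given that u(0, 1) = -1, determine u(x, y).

Substitute the ansatz u = A y^{2} into the left-hand side.
Derivatives of the ansatz:
  u_x = 0
  u_y = 2 A y
Term by term:
  2·u_x·u_y = 0
  -(u_y)² = - 4 A^{2} y^{2}
So the left-hand side equals
  - 4 A^{2} y^{2}
This must equal f(x, y) = - 4 y^{2} identically.
Matching coefficients of the independent functions:
  [y^{2}]:  - 4 A^{2} = -4
These equations allow (A) = (-1) or (1).
Impose the point condition(s):
  u(0, 1) = -1  ⟹  A = -1
Only A = -1 satisfies everything.
Hence u(x, y) = - y^{2}.

Answer: u(x, y) = - y^{2}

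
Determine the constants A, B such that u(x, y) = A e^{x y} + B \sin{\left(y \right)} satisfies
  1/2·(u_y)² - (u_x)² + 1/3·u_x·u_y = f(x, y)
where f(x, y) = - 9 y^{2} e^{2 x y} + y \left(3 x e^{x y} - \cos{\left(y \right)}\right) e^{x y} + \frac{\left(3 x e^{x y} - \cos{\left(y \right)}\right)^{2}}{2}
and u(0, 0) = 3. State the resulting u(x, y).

Substitute the ansatz u = A e^{x y} + B \sin{\left(y \right)} into the left-hand side.
Derivatives of the ansatz:
  u_y = A x e^{x y} + B \cos{\left(y \right)}
  u_x = A y e^{x y}
Term by term:
  1/2·(u_y)² = \frac{A^{2} x^{2} e^{2 x y}}{2} + A B x e^{x y} \cos{\left(y \right)} + \frac{B^{2} \cos^{2}{\left(y \right)}}{2}
  -(u_x)² = - A^{2} y^{2} e^{2 x y}
  1/3·u_x·u_y = \frac{A^{2} x y e^{2 x y}}{3} + \frac{A B y e^{x y} \cos{\left(y \right)}}{3}
So the left-hand side equals
  \frac{A^{2} x^{2} e^{2 x y}}{2} + \frac{A^{2} x y e^{2 x y}}{3} - A^{2} y^{2} e^{2 x y} + A B x e^{x y} \cos{\left(y \right)} + \frac{A B y e^{x y} \cos{\left(y \right)}}{3} + \frac{B^{2} \cos^{2}{\left(y \right)}}{2}
This must equal f(x, y) identically; expanded, f = \frac{9 x^{2} e^{2 x y}}{2} + 3 x y e^{2 x y} - 3 x e^{x y} \cos{\left(y \right)} - 9 y^{2} e^{2 x y} - y e^{x y} \cos{\left(y \right)} + \frac{\cos^{2}{\left(y \right)}}{2}.
Matching coefficients of the independent functions:
  [x^{2} e^{2 x y}]:  \frac{A^{2}}{2} = \frac{9}{2}
  [y^{2} e^{2 x y}]:  - A^{2} = -9
  [x y e^{2 x y}]:  \frac{A^{2}}{3} = 3
  [x e^{x y} \cos{\left(y \right)}]:  A B = -3
  [y e^{x y} \cos{\left(y \right)}]:  \frac{A B}{3} = -1
  [\cos^{2}{\left(y \right)}]:  \frac{B^{2}}{2} = \frac{1}{2}
These equations allow (A, B) = (-3, 1) or (3, -1).
Impose the point condition(s):
  u(0, 0) = 3  ⟹  A = 3
Only A = 3, B = -1 satisfies everything.
Hence u(x, y) = 3 e^{x y} - \sin{\left(y \right)}.

Answer: u(x, y) = 3 e^{x y} - \sin{\left(y \right)}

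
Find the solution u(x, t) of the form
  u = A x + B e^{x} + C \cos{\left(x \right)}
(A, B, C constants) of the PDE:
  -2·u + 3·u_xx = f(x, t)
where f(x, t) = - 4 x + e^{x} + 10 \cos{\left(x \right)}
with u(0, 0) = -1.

Answer: u(x, t) = 2 x + e^{x} - 2 \cos{\left(x \right)}

Derivation:
Substitute the ansatz u = A x + B e^{x} + C \cos{\left(x \right)} into the left-hand side.
Derivatives of the ansatz:
  u_xx = B e^{x} - C \cos{\left(x \right)}
Term by term:
  -2·u = - 2 A x - 2 B e^{x} - 2 C \cos{\left(x \right)}
  3·u_xx = 3 B e^{x} - 3 C \cos{\left(x \right)}
So the left-hand side equals
  - 2 A x + B e^{x} - 5 C \cos{\left(x \right)}
This must equal f(x, t) = - 4 x + e^{x} + 10 \cos{\left(x \right)} identically.
Matching coefficients of the independent functions:
  [x]:  - 2 A = -4
  [e^{x}]:  B = 1
  [\cos{\left(x \right)}]:  - 5 C = 10
Solving: A = 2, B = 1, C = -2.
Check against the point condition:
  u(0, 0) = -1  ⟹  B + C = -1  ✓
Hence u(x, t) = 2 x + e^{x} - 2 \cos{\left(x \right)}.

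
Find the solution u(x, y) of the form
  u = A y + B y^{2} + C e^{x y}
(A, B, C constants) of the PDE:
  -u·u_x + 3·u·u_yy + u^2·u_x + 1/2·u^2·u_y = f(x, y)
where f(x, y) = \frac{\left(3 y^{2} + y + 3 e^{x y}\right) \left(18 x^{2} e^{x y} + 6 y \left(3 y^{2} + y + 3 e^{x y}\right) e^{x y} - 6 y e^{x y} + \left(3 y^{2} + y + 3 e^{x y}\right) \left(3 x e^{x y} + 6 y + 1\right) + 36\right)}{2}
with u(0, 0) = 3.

Substitute the ansatz u = A y + B y^{2} + C e^{x y} into the left-hand side.
Derivatives of the ansatz:
  u_x = C y e^{x y}
  u_yy = 2 B + C x^{2} e^{x y}
  u_y = A + 2 B y + C x e^{x y}
Term by term:
  -u·u_x = - A C y^{2} e^{x y} - B C y^{3} e^{x y} - C^{2} y e^{2 x y}
  3·u·u_yy = 6 A B y + 3 A C x^{2} y e^{x y} + 6 B^{2} y^{2} + 3 B C x^{2} y^{2} e^{x y} + 6 B C e^{x y} + 3 C^{2} x^{2} e^{2 x y}
  u^2·u_x = A^{2} C y^{3} e^{x y} + 2 A B C y^{4} e^{x y} + 2 A C^{2} y^{2} e^{2 x y} + B^{2} C y^{5} e^{x y} + 2 B C^{2} y^{3} e^{2 x y} + C^{3} y e^{3 x y}
  1/2·u^2·u_y = \frac{A^{3} y^{2}}{2} + 2 A^{2} B y^{3} + \frac{A^{2} C x y^{2} e^{x y}}{2} + A^{2} C y e^{x y} + \frac{5 A B^{2} y^{4}}{2} + A B C x y^{3} e^{x y} + 3 A B C y^{2} e^{x y} + A C^{2} x y e^{2 x y} + \frac{A C^{2} e^{2 x y}}{2} + B^{3} y^{5} + \frac{B^{2} C x y^{4} e^{x y}}{2} + 2 B^{2} C y^{3} e^{x y} + B C^{2} x y^{2} e^{2 x y} + B C^{2} y e^{2 x y} + \frac{C^{3} x e^{3 x y}}{2}
Sum these and collect like terms in the independent variables.
This must equal f(x, y) identically; expanded, f = 27 x^{2} y^{2} e^{x y} + 9 x^{2} y e^{x y} + 27 x^{2} e^{2 x y} + \frac{27 x y^{4} e^{x y}}{2} + 9 x y^{3} e^{x y} + 27 x y^{2} e^{2 x y} + \frac{3 x y^{2} e^{x y}}{2} + 9 x y e^{2 x y} + \frac{27 x e^{3 x y}}{2} + 27 y^{5} e^{x y} + 27 y^{5} + 18 y^{4} e^{x y} + \frac{45 y^{4}}{2} + 54 y^{3} e^{2 x y} + 48 y^{3} e^{x y} + 6 y^{3} + 18 y^{2} e^{2 x y} + 24 y^{2} e^{x y} + \frac{109 y^{2}}{2} + 27 y e^{3 x y} + 18 y e^{2 x y} + 3 y e^{x y} + 18 y + \frac{9 e^{2 x y}}{2} + 54 e^{x y}.
Matching coefficients of the independent functions:
(each divided by its leading coefficient; functions giving the same equation are listed together)
  [y]:  A B - 3 = 0
  [y^{2}]:  A^{3} + 12 B^{2} - 109 = 0
  [y^{3}]:  A^{2} B - 3 = 0
  [y^{4}]:  A B^{2} - 9 = 0
  [y^{5}]:  B^{3} - 27 = 0
  [x e^{3 x y}, y e^{3 x y}]:  C^{3} - 27 = 0
  [x^{2} e^{2 x y}]:  C^{2} - 9 = 0
  [y e^{x y}, x y^{2} e^{x y}]:  A^{2} C - 3 = 0
  [y e^{2 x y}]:  B C^{2} - C^{2} - 18 = 0
  [y^{2} e^{x y}]:  A B C - \frac{A C}{3} - 8 = 0
  [y^{2} e^{2 x y}, x y e^{2 x y}, e^{2 x y}]:  A C^{2} - 9 = 0
  [y^{3} e^{x y}]:  A^{2} C + 2 B^{2} C - B C - 48 = 0
  [y^{3} e^{2 x y}, x y^{2} e^{2 x y}]:  B C^{2} - 27 = 0
  [y^{4} e^{x y}, x y^{3} e^{x y}]:  A B C - 9 = 0
  [y^{5} e^{x y}, x y^{4} e^{x y}]:  B^{2} C - 27 = 0
  [x^{2} y e^{x y}]:  A C - 3 = 0
  [x^{2} y^{2} e^{x y}, e^{x y}]:  B C - 9 = 0
Solving: A = 1, B = 3, C = 3.
Check against the point condition:
  u(0, 0) = 3  ⟹  C = 3  ✓
Hence u(x, y) = 3 y^{2} + y + 3 e^{x y}.

Answer: u(x, y) = 3 y^{2} + y + 3 e^{x y}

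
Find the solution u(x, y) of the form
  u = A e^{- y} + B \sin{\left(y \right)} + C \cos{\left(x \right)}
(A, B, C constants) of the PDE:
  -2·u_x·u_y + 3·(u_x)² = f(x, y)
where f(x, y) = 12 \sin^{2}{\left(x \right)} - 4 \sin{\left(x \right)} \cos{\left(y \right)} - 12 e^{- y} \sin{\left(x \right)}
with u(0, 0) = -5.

Answer: u(x, y) = \sin{\left(y \right)} - 2 \cos{\left(x \right)} - 3 e^{- y}

Derivation:
Substitute the ansatz u = A e^{- y} + B \sin{\left(y \right)} + C \cos{\left(x \right)} into the left-hand side.
Derivatives of the ansatz:
  u_x = - C \sin{\left(x \right)}
  u_y = - A e^{- y} + B \cos{\left(y \right)}
Term by term:
  -2·u_x·u_y = - 2 A C e^{- y} \sin{\left(x \right)} + 2 B C \sin{\left(x \right)} \cos{\left(y \right)}
  3·(u_x)² = 3 C^{2} \sin^{2}{\left(x \right)}
So the left-hand side equals
  - 2 A C e^{- y} \sin{\left(x \right)} + 2 B C \sin{\left(x \right)} \cos{\left(y \right)} + 3 C^{2} \sin^{2}{\left(x \right)}
This must equal f(x, y) = 12 \sin^{2}{\left(x \right)} - 4 \sin{\left(x \right)} \cos{\left(y \right)} - 12 e^{- y} \sin{\left(x \right)} identically.
Matching coefficients of the independent functions:
  [e^{- y} \sin{\left(x \right)}]:  - 2 A C = -12
  [\sin{\left(x \right)} \cos{\left(y \right)}]:  2 B C = -4
  [\sin^{2}{\left(x \right)}]:  3 C^{2} = 12
These equations allow (A, B, C) = (-3, 1, -2) or (3, -1, 2).
Impose the point condition(s):
  u(0, 0) = -5  ⟹  A + C = -5
Only A = -3, B = 1, C = -2 satisfies everything.
Hence u(x, y) = \sin{\left(y \right)} - 2 \cos{\left(x \right)} - 3 e^{- y}.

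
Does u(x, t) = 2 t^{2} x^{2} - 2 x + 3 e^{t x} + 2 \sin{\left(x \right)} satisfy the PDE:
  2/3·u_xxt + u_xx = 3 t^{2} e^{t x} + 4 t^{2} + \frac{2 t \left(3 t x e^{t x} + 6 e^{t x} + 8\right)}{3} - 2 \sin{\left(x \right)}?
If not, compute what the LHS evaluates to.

Evaluate each term of the left-hand side for u = 2 t^{2} x^{2} - 2 x + 3 e^{t x} + 2 \sin{\left(x \right)}.
Derivatives:
  u_xxt = 3 t^{2} x e^{t x} + 6 t e^{t x} + 8 t
  u_xx = 3 t^{2} e^{t x} + 4 t^{2} - 2 \sin{\left(x \right)}
Terms:
  2/3·u_xxt = \frac{2 t \left(3 t x e^{t x} + 6 e^{t x} + 8\right)}{3}
  u_xx = 3 t^{2} e^{t x} + 4 t^{2} - 2 \sin{\left(x \right)}
Sum: LHS = 3 t^{2} e^{t x} + 4 t^{2} + \frac{2 t \left(3 t x e^{t x} + 6 e^{t x} + 8\right)}{3} - 2 \sin{\left(x \right)}
This is exactly the given right-hand side, so u is a solution.

Answer: Yes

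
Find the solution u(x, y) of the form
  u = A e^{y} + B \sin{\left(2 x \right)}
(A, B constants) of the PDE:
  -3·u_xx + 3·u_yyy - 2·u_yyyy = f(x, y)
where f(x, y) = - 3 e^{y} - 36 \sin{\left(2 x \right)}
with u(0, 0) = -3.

Substitute the ansatz u = A e^{y} + B \sin{\left(2 x \right)} into the left-hand side.
Derivatives of the ansatz:
  u_xx = - 4 B \sin{\left(2 x \right)}
  u_yyy = A e^{y}
  u_yyyy = A e^{y}
Term by term:
  -3·u_xx = 12 B \sin{\left(2 x \right)}
  3·u_yyy = 3 A e^{y}
  -2·u_yyyy = - 2 A e^{y}
So the left-hand side equals
  A e^{y} + 12 B \sin{\left(2 x \right)}
This must equal f(x, y) = - 3 e^{y} - 36 \sin{\left(2 x \right)} identically.
Matching coefficients of the independent functions:
  [e^{y}]:  A = -3
  [\sin{\left(2 x \right)}]:  12 B = -36
Solving: A = -3, B = -3.
Check against the point condition:
  u(0, 0) = -3  ⟹  A = -3  ✓
Hence u(x, y) = - 3 e^{y} - 3 \sin{\left(2 x \right)}.

Answer: u(x, y) = - 3 e^{y} - 3 \sin{\left(2 x \right)}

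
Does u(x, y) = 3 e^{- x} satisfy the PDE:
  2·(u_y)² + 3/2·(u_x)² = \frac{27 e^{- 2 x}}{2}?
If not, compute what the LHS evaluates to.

Evaluate each term of the left-hand side for u = 3 e^{- x}.
Derivatives:
  u_y = 0
  u_x = - 3 e^{- x}
Terms:
  2·(u_y)² = 0
  3/2·(u_x)² = \frac{27 e^{- 2 x}}{2}
Sum: LHS = \frac{27 e^{- 2 x}}{2}
This is exactly the given right-hand side, so u is a solution.

Answer: Yes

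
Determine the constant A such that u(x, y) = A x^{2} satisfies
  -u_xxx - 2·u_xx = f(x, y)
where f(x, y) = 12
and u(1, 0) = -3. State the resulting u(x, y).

Substitute the ansatz u = A x^{2} into the left-hand side.
Derivatives of the ansatz:
  u_xxx = 0
  u_xx = 2 A
Term by term:
  -u_xxx = 0
  -2·u_xx = - 4 A
So the left-hand side equals
  - 4 A
This must equal f(x, y) = 12 identically.
Matching coefficients of the independent functions:
  [constant term]:  - 4 A = 12
Solving: A = -3.
Check against the point condition:
  u(1, 0) = -3  ⟹  A = -3  ✓
Hence u(x, y) = - 3 x^{2}.

Answer: u(x, y) = - 3 x^{2}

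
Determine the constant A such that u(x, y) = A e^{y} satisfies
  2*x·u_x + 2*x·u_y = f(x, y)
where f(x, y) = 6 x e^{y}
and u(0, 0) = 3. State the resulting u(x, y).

Answer: u(x, y) = 3 e^{y}

Derivation:
Substitute the ansatz u = A e^{y} into the left-hand side.
Derivatives of the ansatz:
  u_x = 0
  u_y = A e^{y}
Term by term:
  2*x·u_x = 0
  2*x·u_y = 2 A x e^{y}
So the left-hand side equals
  2 A x e^{y}
This must equal f(x, y) = 6 x e^{y} identically.
Matching coefficients of the independent functions:
  [x e^{y}]:  2 A = 6
Solving: A = 3.
Check against the point condition:
  u(0, 0) = 3  ⟹  A = 3  ✓
Hence u(x, y) = 3 e^{y}.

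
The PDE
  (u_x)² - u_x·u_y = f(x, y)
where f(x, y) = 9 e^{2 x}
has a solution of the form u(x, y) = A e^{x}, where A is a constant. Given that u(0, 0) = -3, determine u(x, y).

Substitute the ansatz u = A e^{x} into the left-hand side.
Derivatives of the ansatz:
  u_x = A e^{x}
  u_y = 0
Term by term:
  (u_x)² = A^{2} e^{2 x}
  -u_x·u_y = 0
So the left-hand side equals
  A^{2} e^{2 x}
This must equal f(x, y) = 9 e^{2 x} identically.
Matching coefficients of the independent functions:
  [e^{2 x}]:  A^{2} = 9
These equations allow (A) = (-3) or (3).
Impose the point condition(s):
  u(0, 0) = -3  ⟹  A = -3
Only A = -3 satisfies everything.
Hence u(x, y) = - 3 e^{x}.

Answer: u(x, y) = - 3 e^{x}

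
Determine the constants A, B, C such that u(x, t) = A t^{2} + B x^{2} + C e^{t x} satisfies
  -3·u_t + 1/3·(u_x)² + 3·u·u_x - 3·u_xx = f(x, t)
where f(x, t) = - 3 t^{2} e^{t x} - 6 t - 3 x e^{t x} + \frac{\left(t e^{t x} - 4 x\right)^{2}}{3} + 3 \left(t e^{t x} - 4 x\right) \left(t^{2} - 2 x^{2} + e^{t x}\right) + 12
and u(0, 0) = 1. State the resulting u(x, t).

Substitute the ansatz u = A t^{2} + B x^{2} + C e^{t x} into the left-hand side.
Derivatives of the ansatz:
  u_t = 2 A t + C x e^{t x}
  u_x = 2 B x + C t e^{t x}
  u_xx = 2 B + C t^{2} e^{t x}
Term by term:
  -3·u_t = - 6 A t - 3 C x e^{t x}
  1/3·(u_x)² = \frac{4 B^{2} x^{2}}{3} + \frac{4 B C t x e^{t x}}{3} + \frac{C^{2} t^{2} e^{2 t x}}{3}
  3·u·u_x = 6 A B t^{2} x + 3 A C t^{3} e^{t x} + 6 B^{2} x^{3} + 3 B C t x^{2} e^{t x} + 6 B C x e^{t x} + 3 C^{2} t e^{2 t x}
  -3·u_xx = - 6 B - 3 C t^{2} e^{t x}
So the left-hand side equals
  6 A B t^{2} x + 3 A C t^{3} e^{t x} - 6 A t + 6 B^{2} x^{3} + \frac{4 B^{2} x^{2}}{3} + 3 B C t x^{2} e^{t x} + \frac{4 B C t x e^{t x}}{3} + 6 B C x e^{t x} - 6 B + \frac{C^{2} t^{2} e^{2 t x}}{3} + 3 C^{2} t e^{2 t x} - 3 C t^{2} e^{t x} - 3 C x e^{t x}
This must equal f(x, t) identically; expanded, f = 3 t^{3} e^{t x} - 12 t^{2} x + \frac{t^{2} e^{2 t x}}{3} - 3 t^{2} e^{t x} - 6 t x^{2} e^{t x} - \frac{8 t x e^{t x}}{3} + 3 t e^{2 t x} - 6 t + 24 x^{3} + \frac{16 x^{2}}{3} - 15 x e^{t x} + 12.
Matching coefficients of the independent functions:
  [constant term]:  - 6 B = 12
  [t]:  - 6 A = -6
  [x^{2}]:  \frac{4 B^{2}}{3} = \frac{16}{3}
  [x^{3}]:  6 B^{2} = 24
  [t e^{2 t x}]:  3 C^{2} = 3
  [t^{2} x]:  6 A B = -12
  [t^{2} e^{t x}]:  - 3 C = -3
  [t^{2} e^{2 t x}]:  \frac{C^{2}}{3} = \frac{1}{3}
  [t^{3} e^{t x}]:  3 A C = 3
  [x e^{t x}]:  6 B C - 3 C = -15
  [t x e^{t x}]:  \frac{4 B C}{3} = - \frac{8}{3}
  [t x^{2} e^{t x}]:  3 B C = -6
Solving: A = 1, B = -2, C = 1.
Check against the point condition:
  u(0, 0) = 1  ⟹  C = 1  ✓
Hence u(x, t) = t^{2} - 2 x^{2} + e^{t x}.

Answer: u(x, t) = t^{2} - 2 x^{2} + e^{t x}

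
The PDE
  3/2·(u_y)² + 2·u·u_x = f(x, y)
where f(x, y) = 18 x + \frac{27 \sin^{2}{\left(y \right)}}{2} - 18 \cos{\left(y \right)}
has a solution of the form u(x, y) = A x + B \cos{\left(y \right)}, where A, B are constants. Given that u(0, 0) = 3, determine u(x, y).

Answer: u(x, y) = - 3 x + 3 \cos{\left(y \right)}

Derivation:
Substitute the ansatz u = A x + B \cos{\left(y \right)} into the left-hand side.
Derivatives of the ansatz:
  u_y = - B \sin{\left(y \right)}
  u_x = A
Term by term:
  3/2·(u_y)² = \frac{3 B^{2} \sin^{2}{\left(y \right)}}{2}
  2·u·u_x = 2 A^{2} x + 2 A B \cos{\left(y \right)}
So the left-hand side equals
  2 A^{2} x + 2 A B \cos{\left(y \right)} + \frac{3 B^{2} \sin^{2}{\left(y \right)}}{2}
This must equal f(x, y) = 18 x + \frac{27 \sin^{2}{\left(y \right)}}{2} - 18 \cos{\left(y \right)} identically.
Matching coefficients of the independent functions:
  [x]:  2 A^{2} = 18
  [\sin^{2}{\left(y \right)}]:  \frac{3 B^{2}}{2} = \frac{27}{2}
  [\cos{\left(y \right)}]:  2 A B = -18
These equations allow (A, B) = (-3, 3) or (3, -3).
Impose the point condition(s):
  u(0, 0) = 3  ⟹  B = 3
Only A = -3, B = 3 satisfies everything.
Hence u(x, y) = - 3 x + 3 \cos{\left(y \right)}.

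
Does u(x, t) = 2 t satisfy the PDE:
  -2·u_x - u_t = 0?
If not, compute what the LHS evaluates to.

Answer: No, the LHS evaluates to -2

Derivation:
Evaluate each term of the left-hand side for u = 2 t.
Derivatives:
  u_x = 0
  u_t = 2
Terms:
  -2·u_x = 0
  -u_t = -2
Sum: LHS = -2
Given right-hand side: 0. Difference LHS − RHS = -2 ≠ 0, so u is not a solution.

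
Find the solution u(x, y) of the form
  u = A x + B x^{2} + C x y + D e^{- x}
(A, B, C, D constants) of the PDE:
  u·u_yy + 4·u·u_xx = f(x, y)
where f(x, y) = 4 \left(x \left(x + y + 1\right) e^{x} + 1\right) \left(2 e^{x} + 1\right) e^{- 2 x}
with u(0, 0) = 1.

Substitute the ansatz u = A x + B x^{2} + C x y + D e^{- x} into the left-hand side.
Derivatives of the ansatz:
  u_yy = 0
  u_xx = 2 B + D e^{- x}
Term by term:
  u·u_yy = 0
  4·u·u_xx = 8 A B x + 4 A D x e^{- x} + 8 B^{2} x^{2} + 8 B C x y + 4 B D x^{2} e^{- x} + 8 B D e^{- x} + 4 C D x y e^{- x} + 4 D^{2} e^{- 2 x}
So the left-hand side equals
  8 A B x + 4 A D x e^{- x} + 8 B^{2} x^{2} + 8 B C x y + 4 B D x^{2} e^{- x} + 8 B D e^{- x} + 4 C D x y e^{- x} + 4 D^{2} e^{- 2 x}
This must equal f(x, y) identically; expanded, f = 8 x^{2} + 4 x^{2} e^{- x} + 8 x y + 4 x y e^{- x} + 8 x + 4 x e^{- x} + 8 e^{- x} + 4 e^{- 2 x}.
Matching coefficients of the independent functions:
  [x]:  8 A B = 8
  [x^{2}]:  8 B^{2} = 8
  [x y]:  8 B C = 8
  [x e^{- x}]:  4 A D = 4
  [x^{2} e^{- x}]:  4 B D = 4
  [x y e^{- x}]:  4 C D = 4
  [e^{- 2 x}]:  4 D^{2} = 4
  [e^{- x}]:  8 B D = 8
These equations allow (A, B, C, D) = (-1, -1, -1, -1) or (1, 1, 1, 1).
Impose the point condition(s):
  u(0, 0) = 1  ⟹  D = 1
Only A = 1, B = 1, C = 1, D = 1 satisfies everything.
Hence u(x, y) = x^{2} + x y + x + e^{- x}.

Answer: u(x, y) = x^{2} + x y + x + e^{- x}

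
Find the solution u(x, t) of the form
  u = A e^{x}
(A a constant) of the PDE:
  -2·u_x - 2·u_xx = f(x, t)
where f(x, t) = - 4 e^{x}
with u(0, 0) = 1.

Substitute the ansatz u = A e^{x} into the left-hand side.
Derivatives of the ansatz:
  u_x = A e^{x}
  u_xx = A e^{x}
Term by term:
  -2·u_x = - 2 A e^{x}
  -2·u_xx = - 2 A e^{x}
So the left-hand side equals
  - 4 A e^{x}
This must equal f(x, t) = - 4 e^{x} identically.
Matching coefficients of the independent functions:
  [e^{x}]:  - 4 A = -4
Solving: A = 1.
Check against the point condition:
  u(0, 0) = 1  ⟹  A = 1  ✓
Hence u(x, t) = e^{x}.

Answer: u(x, t) = e^{x}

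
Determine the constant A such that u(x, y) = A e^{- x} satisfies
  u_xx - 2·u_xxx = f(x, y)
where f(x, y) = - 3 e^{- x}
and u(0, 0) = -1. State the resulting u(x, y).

Answer: u(x, y) = - e^{- x}

Derivation:
Substitute the ansatz u = A e^{- x} into the left-hand side.
Derivatives of the ansatz:
  u_xx = A e^{- x}
  u_xxx = - A e^{- x}
Term by term:
  u_xx = A e^{- x}
  -2·u_xxx = 2 A e^{- x}
So the left-hand side equals
  3 A e^{- x}
This must equal f(x, y) = - 3 e^{- x} identically.
Matching coefficients of the independent functions:
  [e^{- x}]:  3 A = -3
Solving: A = -1.
Check against the point condition:
  u(0, 0) = -1  ⟹  A = -1  ✓
Hence u(x, y) = - e^{- x}.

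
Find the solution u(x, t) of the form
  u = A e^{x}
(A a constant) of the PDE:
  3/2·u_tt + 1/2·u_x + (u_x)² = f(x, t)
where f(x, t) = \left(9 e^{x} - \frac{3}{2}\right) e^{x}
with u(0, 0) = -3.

Substitute the ansatz u = A e^{x} into the left-hand side.
Derivatives of the ansatz:
  u_tt = 0
  u_x = A e^{x}
Term by term:
  3/2·u_tt = 0
  1/2·u_x = \frac{A e^{x}}{2}
  (u_x)² = A^{2} e^{2 x}
So the left-hand side equals
  A^{2} e^{2 x} + \frac{A e^{x}}{2}
This must equal f(x, t) = \left(9 e^{x} - \frac{3}{2}\right) e^{x} identically.
Matching coefficients of the independent functions:
  [e^{x}]:  \frac{A}{2} = - \frac{3}{2}
  [e^{2 x}]:  A^{2} = 9
Solving: A = -3.
Check against the point condition:
  u(0, 0) = -3  ⟹  A = -3  ✓
Hence u(x, t) = - 3 e^{x}.

Answer: u(x, t) = - 3 e^{x}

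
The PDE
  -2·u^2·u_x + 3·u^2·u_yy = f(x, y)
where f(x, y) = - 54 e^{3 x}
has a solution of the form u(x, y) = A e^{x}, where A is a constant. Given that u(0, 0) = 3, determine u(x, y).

Substitute the ansatz u = A e^{x} into the left-hand side.
Derivatives of the ansatz:
  u_x = A e^{x}
  u_yy = 0
Term by term:
  -2·u^2·u_x = - 2 A^{3} e^{3 x}
  3·u^2·u_yy = 0
So the left-hand side equals
  - 2 A^{3} e^{3 x}
This must equal f(x, y) = - 54 e^{3 x} identically.
Matching coefficients of the independent functions:
  [e^{3 x}]:  - 2 A^{3} = -54
Solving: A = 3.
Check against the point condition:
  u(0, 0) = 3  ⟹  A = 3  ✓
Hence u(x, y) = 3 e^{x}.

Answer: u(x, y) = 3 e^{x}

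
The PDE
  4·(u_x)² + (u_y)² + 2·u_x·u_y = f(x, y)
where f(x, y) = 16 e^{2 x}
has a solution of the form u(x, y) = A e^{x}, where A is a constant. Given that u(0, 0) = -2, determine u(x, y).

Substitute the ansatz u = A e^{x} into the left-hand side.
Derivatives of the ansatz:
  u_x = A e^{x}
  u_y = 0
Term by term:
  4·(u_x)² = 4 A^{2} e^{2 x}
  (u_y)² = 0
  2·u_x·u_y = 0
So the left-hand side equals
  4 A^{2} e^{2 x}
This must equal f(x, y) = 16 e^{2 x} identically.
Matching coefficients of the independent functions:
  [e^{2 x}]:  4 A^{2} = 16
These equations allow (A) = (-2) or (2).
Impose the point condition(s):
  u(0, 0) = -2  ⟹  A = -2
Only A = -2 satisfies everything.
Hence u(x, y) = - 2 e^{x}.

Answer: u(x, y) = - 2 e^{x}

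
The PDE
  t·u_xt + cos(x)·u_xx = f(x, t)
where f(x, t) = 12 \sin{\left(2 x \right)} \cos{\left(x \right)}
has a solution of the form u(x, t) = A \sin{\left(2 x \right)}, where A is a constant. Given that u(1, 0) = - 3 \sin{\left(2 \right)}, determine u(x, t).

Substitute the ansatz u = A \sin{\left(2 x \right)} into the left-hand side.
Derivatives of the ansatz:
  u_xt = 0
  u_xx = - 4 A \sin{\left(2 x \right)}
Term by term:
  t·u_xt = 0
  cos(x)·u_xx = - 4 A \sin{\left(2 x \right)} \cos{\left(x \right)}
So the left-hand side equals
  - 4 A \sin{\left(2 x \right)} \cos{\left(x \right)}
This must equal f(x, t) = 12 \sin{\left(2 x \right)} \cos{\left(x \right)} identically.
Matching coefficients of the independent functions:
  [\sin{\left(2 x \right)} \cos{\left(x \right)}]:  - 4 A = 12
Solving: A = -3.
Check against the point condition:
  u(1, 0) = - 3 \sin{\left(2 \right)}  ⟹  A \sin{\left(2 \right)} = - 3 \sin{\left(2 \right)}  ✓
Hence u(x, t) = - 3 \sin{\left(2 x \right)}.

Answer: u(x, t) = - 3 \sin{\left(2 x \right)}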